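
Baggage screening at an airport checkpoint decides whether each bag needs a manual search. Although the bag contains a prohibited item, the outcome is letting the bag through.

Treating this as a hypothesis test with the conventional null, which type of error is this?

The null hypothesis here is that the bag contains no prohibited items.
'Letting the bag through' corresponds to failing to reject H₀.
H₀ was not rejected but H₀ is false — a Type II error (false negative).

Type II error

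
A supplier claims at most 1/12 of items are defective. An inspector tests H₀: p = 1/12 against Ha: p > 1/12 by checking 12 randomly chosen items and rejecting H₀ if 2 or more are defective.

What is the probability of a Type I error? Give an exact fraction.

Under H₀, X ~ Binomial(12, 1/12); the Type I error rate is P(X ≥ 2).
Via the complement, α = 1 − Σ_{j=0}^{1} C(12,j)(1/12)^j(11/12)^{12-j} = 2353932024203/8916100448256.

2353932024203/8916100448256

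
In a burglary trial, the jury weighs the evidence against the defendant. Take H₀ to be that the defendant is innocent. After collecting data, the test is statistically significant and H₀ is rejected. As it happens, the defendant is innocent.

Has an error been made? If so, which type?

H₀ was rejected, but H₀ is actually true.
Rejecting a true null hypothesis is a Type I error (false positive).

Type I error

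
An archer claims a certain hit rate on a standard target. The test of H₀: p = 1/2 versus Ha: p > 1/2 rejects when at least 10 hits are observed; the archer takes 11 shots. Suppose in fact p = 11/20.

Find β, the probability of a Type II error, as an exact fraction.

Under the alternative p = 11/20, X ~ Binomial(11, 11/20); β is the probability the test does not reject, P(X < 10).
Equivalently, β = 1 − P(X ≥ 10) = 20194688329389/20480000000000.

20194688329389/20480000000000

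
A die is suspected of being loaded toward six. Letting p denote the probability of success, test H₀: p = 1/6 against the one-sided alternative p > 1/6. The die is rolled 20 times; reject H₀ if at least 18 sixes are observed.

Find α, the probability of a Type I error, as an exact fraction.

539/406239826673664

α = P(reject H₀ | H₀ true) = P(X ≥ 18 | p = 1/6), with X ~ Binomial(20, 1/6).
Summing C(20,j)(1/6)^j(5/6)^{20−j} for j = 18,…,20 gives 539/406239826673664.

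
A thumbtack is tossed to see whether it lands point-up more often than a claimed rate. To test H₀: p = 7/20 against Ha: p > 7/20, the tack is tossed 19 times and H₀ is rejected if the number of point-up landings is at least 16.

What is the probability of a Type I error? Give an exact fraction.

4867859971043445677/327680000000000000000000

The Type I error probability is α = P(K ≥ 16) computed under H₀, where K ~ Binomial(19, 7/20).
Summing C(19,j)(7/20)^j(13/20)^{19−j} for j = 16,…,19 gives 4867859971043445677/327680000000000000000000.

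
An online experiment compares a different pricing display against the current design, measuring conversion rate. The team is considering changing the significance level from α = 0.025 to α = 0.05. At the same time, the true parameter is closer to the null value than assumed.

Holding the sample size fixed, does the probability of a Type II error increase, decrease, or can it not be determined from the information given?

Cannot be determined from the information given.

The first change alone would make β decrease; the second alone would make β increase. Which effect dominates depends on the magnitudes, which are not given.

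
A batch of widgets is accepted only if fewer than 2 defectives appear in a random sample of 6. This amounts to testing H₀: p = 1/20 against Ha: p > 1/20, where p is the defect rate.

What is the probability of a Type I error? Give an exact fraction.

83901/2560000

The significance level is the probability, assuming p = 1/20, of seeing 2 or more defectives in 6 draws.
Via the complement, α = 1 − Σ_{j=0}^{1} C(6,j)(1/20)^j(19/20)^{6-j} = 83901/2560000.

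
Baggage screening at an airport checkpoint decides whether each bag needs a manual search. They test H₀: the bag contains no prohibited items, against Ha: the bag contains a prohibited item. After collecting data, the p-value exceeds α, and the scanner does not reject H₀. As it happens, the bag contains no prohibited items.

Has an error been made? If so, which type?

The test retained a true H₀ — the decision matches the true state.

No error (correct decision).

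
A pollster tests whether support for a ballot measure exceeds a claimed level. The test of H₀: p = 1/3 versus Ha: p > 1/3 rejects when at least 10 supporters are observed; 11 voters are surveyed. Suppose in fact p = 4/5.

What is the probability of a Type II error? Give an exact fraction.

6619897/9765625

Under the alternative p = 4/5, S ~ Binomial(11, 4/5); β is the probability the test does not reject, P(S < 10).
Equivalently, β = 1 − P(S ≥ 10) = 6619897/9765625.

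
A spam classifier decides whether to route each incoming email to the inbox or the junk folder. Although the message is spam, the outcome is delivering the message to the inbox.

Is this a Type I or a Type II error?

Type II error

The null hypothesis here is that the message is legitimate (not spam).
'Delivering the message to the inbox' corresponds to failing to reject H₀.
H₀ was not rejected but H₀ is false — a Type II error (false negative).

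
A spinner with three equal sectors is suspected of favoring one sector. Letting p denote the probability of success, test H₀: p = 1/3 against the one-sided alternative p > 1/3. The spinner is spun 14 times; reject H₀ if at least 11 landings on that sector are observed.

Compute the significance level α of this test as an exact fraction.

3305/4782969

The Type I error probability is α = P(Y ≥ 11) computed under H₀, where Y ~ Binomial(14, 1/3).
Summing C(14,j)(1/3)^j(2/3)^{14−j} for j = 11,…,14 gives 3305/4782969.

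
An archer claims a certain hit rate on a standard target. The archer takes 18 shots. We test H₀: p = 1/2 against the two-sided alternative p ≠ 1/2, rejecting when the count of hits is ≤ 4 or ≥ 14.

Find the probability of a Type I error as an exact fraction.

Under H₀, X ~ Binomial(18, 1/2); α is the probability of landing in either tail, P(X ≤ 4) + P(X ≥ 14).
Each tail has probability (1 + 18 + 153 + 816 + 3060)/262144; doubling gives α = 8096/262144 = 253/8192.

253/8192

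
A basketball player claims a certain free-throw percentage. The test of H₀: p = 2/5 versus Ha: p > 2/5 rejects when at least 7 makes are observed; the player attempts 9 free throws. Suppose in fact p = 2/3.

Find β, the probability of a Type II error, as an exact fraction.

12259/19683

β = P(fail to reject H₀ | Ha true) = P(S ≤ 6 | p = 2/3), S ~ Binomial(9, 2/3).
Adding the binomial probabilities P(S=0)+…+P(S=6) at p = 2/3 gives 12259/19683.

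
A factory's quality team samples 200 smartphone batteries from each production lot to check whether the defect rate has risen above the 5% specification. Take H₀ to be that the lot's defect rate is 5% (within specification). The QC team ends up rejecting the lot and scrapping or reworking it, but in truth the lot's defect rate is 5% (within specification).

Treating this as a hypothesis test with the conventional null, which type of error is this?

Type I error

'Rejecting the lot and scrapping or reworking it' corresponds to rejecting H₀.
H₀ was rejected but H₀ is true — a Type I error (false positive).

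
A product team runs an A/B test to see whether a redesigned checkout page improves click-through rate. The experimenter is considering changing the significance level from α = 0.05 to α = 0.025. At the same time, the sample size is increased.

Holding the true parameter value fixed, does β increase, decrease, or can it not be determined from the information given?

Cannot be determined from the information given.

The first change alone would make β increase; the second alone would make β decrease. Which effect dominates depends on the magnitudes, which are not given.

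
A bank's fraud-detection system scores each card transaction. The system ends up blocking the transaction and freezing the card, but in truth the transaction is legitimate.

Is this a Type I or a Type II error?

The null hypothesis here is that the transaction is legitimate.
'Blocking the transaction and freezing the card' corresponds to rejecting H₀.
H₀ was rejected but H₀ is true — a Type I error (false positive).

Type I error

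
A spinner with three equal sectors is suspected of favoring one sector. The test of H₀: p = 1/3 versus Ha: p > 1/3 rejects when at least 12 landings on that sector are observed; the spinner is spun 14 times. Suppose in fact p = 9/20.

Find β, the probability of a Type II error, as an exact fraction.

817437922121895041/819200000000000000

Under the alternative p = 9/20, Y ~ Binomial(14, 9/20); β is the probability the test does not reject, P(Y < 12).
Equivalently, β = 1 − P(Y ≥ 12) = 817437922121895041/819200000000000000.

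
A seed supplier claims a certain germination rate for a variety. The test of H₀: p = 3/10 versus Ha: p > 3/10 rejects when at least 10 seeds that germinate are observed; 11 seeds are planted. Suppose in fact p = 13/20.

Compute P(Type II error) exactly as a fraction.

19239273573359/20480000000000

A Type II error is failing to reject when Ha holds: with p = 13/20, β = P(Y ≤ 9).
Summing C(11,j)·(13/20)^j·(7/20)^{11-j} for j = 0..9 gives 19239273573359/20480000000000.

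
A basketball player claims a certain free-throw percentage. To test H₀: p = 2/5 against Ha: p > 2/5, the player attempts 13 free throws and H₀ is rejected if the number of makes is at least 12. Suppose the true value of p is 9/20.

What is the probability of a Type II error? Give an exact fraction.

β = P(fail to reject H₀ | Ha true) = P(Y ≤ 11 | p = 9/20), Y ~ Binomial(13, 9/20).
Equivalently, β = 1 − P(Y ≥ 12) = 10234633838806861/10240000000000000.

10234633838806861/10240000000000000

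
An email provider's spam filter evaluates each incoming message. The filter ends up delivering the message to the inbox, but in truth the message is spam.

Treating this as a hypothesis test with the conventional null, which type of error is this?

The null hypothesis here is that the message is legitimate (not spam).
'Delivering the message to the inbox' corresponds to failing to reject H₀.
H₀ was not rejected but H₀ is false — a Type II error (false negative).

Type II error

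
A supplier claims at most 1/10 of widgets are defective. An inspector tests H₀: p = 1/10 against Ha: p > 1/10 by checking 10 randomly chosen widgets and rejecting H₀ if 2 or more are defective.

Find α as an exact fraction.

2639010709/10000000000

α = P(reject H₀ | H₀ true) = P(X ≥ 2 | p = 1/10), X ~ Binomial(10, 1/10).
Via the complement, α = 1 − Σ_{j=0}^{1} C(10,j)(1/10)^j(9/10)^{10-j} = 2639010709/10000000000.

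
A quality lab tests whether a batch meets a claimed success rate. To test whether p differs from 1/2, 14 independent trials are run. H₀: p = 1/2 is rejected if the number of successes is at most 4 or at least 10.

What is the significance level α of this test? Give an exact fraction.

1471/8192

α = P(X ≤ 4 or X ≥ 10 | p = 1/2), X ~ Binomial(14, 1/2).
Each tail has probability (1 + 14 + 91 + 364 + 1001)/16384; doubling gives α = 2942/16384 = 1471/8192.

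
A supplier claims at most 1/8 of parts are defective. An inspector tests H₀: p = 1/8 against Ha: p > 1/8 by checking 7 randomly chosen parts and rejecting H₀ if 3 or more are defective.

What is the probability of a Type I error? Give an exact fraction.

97119/2097152

α = P(reject H₀ | H₀ true) = P(Y ≥ 3 | p = 1/8), Y ~ Binomial(7, 1/8).
Via the complement, α = 1 − Σ_{j=0}^{2} C(7,j)(1/8)^j(7/8)^{7-j} = 97119/2097152.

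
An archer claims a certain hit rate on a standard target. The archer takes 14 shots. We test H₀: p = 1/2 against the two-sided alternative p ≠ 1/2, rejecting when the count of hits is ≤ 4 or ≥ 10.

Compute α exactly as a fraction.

1471/8192

The significance level is the null-hypothesis probability of the rejection region {≤4} ∪ {≥10}.
By symmetry, α = 2·P(S ≤ 4) = 2·(1 + 14 + 91 + 364 + 1001)/16384 = 2942/16384 = 1471/8192.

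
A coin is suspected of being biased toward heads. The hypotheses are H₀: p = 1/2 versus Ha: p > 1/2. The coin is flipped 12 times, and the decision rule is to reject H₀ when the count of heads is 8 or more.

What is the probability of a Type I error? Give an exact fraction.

397/2048

α = P(reject H₀ | H₀ true) = P(X ≥ 8 | p = 1/2), with X ~ Binomial(12, 1/2).
P(X ≥ 8) = [C(12,8) + C(12,9) + C(12,10) + C(12,11) + C(12,12)] / 2^12 = (495 + 220 + 66 + 12 + 1) / 4096 = 794/4096 = 397/2048.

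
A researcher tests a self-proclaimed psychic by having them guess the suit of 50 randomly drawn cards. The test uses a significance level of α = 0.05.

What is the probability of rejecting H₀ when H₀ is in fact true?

The significance level α is, by definition, the probability of a Type I error — P(reject H₀ | H₀ true).

0.05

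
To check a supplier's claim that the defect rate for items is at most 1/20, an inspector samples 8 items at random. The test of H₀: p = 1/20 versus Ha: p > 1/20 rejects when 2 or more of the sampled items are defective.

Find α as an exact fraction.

Under H₀, K ~ Binomial(8, 1/20); the Type I error rate is P(K ≥ 2).
Via the complement, α = 1 − Σ_{j=0}^{1} C(8,j)(1/20)^j(19/20)^{8-j} = 1465463047/25600000000.

1465463047/25600000000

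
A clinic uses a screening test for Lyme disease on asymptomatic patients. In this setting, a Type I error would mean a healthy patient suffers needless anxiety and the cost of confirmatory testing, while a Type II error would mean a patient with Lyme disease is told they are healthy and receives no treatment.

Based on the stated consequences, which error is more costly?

The Type II consequence (a patient with Lyme disease is told they are healthy and receives no treatment) is more severe than the Type I consequence (a healthy patient suffers needless anxiety and the cost of confirmatory testing).

Type II error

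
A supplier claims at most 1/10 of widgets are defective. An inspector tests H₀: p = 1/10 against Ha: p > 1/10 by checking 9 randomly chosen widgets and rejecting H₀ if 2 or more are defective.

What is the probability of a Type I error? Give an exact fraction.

112579511/500000000

Under H₀, Y ~ Binomial(9, 1/10); the Type I error rate is P(Y ≥ 2).
Computing the lower-tail complement: 1 − 387420489/500000000 = 112579511/500000000.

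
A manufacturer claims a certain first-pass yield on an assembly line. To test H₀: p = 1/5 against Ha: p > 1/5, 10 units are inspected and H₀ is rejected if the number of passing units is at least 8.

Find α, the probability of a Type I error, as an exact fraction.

Under H₀, S ~ Binomial(10, 1/5), and α = P(S ≥ 8).
P(S ≥ 8) = Σ_{j=8}^{10} C(10,j)·(1/5)^j·(4/5)^{10-j} = 761/9765625.

761/9765625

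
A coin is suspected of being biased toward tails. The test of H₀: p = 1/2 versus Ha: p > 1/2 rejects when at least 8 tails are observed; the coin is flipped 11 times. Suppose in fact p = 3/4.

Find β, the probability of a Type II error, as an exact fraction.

β = P(fail to reject H₀ | Ha true) = P(K ≤ 7 | p = 3/4), K ~ Binomial(11, 3/4).
Summing C(11,j)·(3/4)^j·(1/4)^{11-j} for j = 0..7 gives 150311/524288.

150311/524288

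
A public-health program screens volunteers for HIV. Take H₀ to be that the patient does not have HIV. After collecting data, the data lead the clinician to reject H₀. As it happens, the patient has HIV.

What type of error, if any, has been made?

The test rejected a false H₀ — the decision matches the true state.

No error (correct decision).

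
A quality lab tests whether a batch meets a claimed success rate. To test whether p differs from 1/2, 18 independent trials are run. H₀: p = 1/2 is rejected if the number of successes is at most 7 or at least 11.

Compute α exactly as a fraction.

15751/32768

Under H₀, Y ~ Binomial(18, 1/2); α is the probability of landing in either tail, P(Y ≤ 7) + P(Y ≥ 11).
By symmetry, α = 2·P(Y ≤ 7) = 2·(1 + 18 + 153 + 816 + 3060 + 8568 + 18564 + 31824)/262144 = 126008/262144 = 15751/32768.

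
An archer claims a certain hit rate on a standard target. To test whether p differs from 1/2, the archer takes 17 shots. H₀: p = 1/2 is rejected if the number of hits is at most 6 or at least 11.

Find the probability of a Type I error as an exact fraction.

10889/32768

The significance level is the null-hypothesis probability of the rejection region {≤6} ∪ {≥11}.
By symmetry, α = 2·P(Y ≤ 6) = 2·(1 + 17 + 136 + 680 + 2380 + 6188 + 12376)/131072 = 43556/131072 = 10889/32768.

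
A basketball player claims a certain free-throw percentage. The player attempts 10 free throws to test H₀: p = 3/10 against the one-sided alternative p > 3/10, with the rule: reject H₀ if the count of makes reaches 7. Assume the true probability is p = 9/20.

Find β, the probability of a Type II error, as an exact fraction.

A Type II error is failing to reject when Ha holds: with p = 9/20, β = P(X ≤ 6).
Equivalently, β = 1 − P(X ≥ 7) = 2298892939321/2560000000000.

2298892939321/2560000000000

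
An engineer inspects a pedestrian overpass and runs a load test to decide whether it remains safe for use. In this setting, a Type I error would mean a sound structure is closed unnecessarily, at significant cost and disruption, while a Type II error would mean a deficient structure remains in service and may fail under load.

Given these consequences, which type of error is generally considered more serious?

Type II error

The Type II consequence (a deficient structure remains in service and may fail under load) is more severe than the Type I consequence (a sound structure is closed unnecessarily, at significant cost and disruption).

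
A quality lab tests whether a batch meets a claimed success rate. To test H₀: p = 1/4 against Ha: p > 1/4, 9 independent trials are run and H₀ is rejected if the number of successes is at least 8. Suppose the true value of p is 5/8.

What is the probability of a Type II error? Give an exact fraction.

A Type II error is failing to reject when Ha holds: with p = 5/8, β = P(X ≤ 7).
Equivalently, β = 1 − P(X ≥ 8) = 3803679/4194304.

3803679/4194304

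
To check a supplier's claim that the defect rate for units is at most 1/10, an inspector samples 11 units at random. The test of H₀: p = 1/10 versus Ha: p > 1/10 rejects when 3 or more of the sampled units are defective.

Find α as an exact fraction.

Under H₀, Y ~ Binomial(11, 1/10); the Type I error rate is P(Y ≥ 3).
Computing the lower-tail complement: 1 − 18208762983/20000000000 = 1791237017/20000000000.

1791237017/20000000000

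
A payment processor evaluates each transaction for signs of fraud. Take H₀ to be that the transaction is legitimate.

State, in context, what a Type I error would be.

A Type I error is rejecting H₀ when H₀ is true.
Here that means blocking the transaction and freezing the card when actually the transaction is legitimate.

A Type I error would mean concluding that the transaction is fraudulent when in fact the transaction is legitimate.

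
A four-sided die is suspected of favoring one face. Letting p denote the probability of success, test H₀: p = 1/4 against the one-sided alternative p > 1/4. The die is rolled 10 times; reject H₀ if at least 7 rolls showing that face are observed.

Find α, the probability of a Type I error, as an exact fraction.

919/262144

Under H₀, S ~ Binomial(10, 1/4), and α = P(S ≥ 7).
Summing C(10,j)(1/4)^j(3/4)^{10−j} for j = 7,…,10 gives 919/262144.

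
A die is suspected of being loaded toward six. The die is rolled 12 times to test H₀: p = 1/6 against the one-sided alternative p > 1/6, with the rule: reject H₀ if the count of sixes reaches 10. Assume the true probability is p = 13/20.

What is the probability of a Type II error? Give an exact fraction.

695265215827749/819200000000000

β = P(fail to reject H₀ | Ha true) = P(S ≤ 9 | p = 13/20), S ~ Binomial(12, 13/20).
Equivalently, β = 1 − P(S ≥ 10) = 695265215827749/819200000000000.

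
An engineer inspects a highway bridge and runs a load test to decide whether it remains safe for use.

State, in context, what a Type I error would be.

A Type I error would mean concluding that the structure is structurally deficient when in fact the structure meets the required load capacity (safe).

With the conventional null hypothesis that the structure meets the required load capacity (safe):
A Type I error is rejecting H₀ when H₀ is true.
Here that means closing the structure for repairs when actually the structure meets the required load capacity (safe).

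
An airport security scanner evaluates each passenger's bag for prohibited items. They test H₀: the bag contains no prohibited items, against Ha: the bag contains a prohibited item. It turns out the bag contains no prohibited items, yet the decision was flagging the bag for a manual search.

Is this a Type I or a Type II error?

'Flagging the bag for a manual search' corresponds to rejecting H₀.
H₀ was rejected but H₀ is true — a Type I error (false positive).

Type I error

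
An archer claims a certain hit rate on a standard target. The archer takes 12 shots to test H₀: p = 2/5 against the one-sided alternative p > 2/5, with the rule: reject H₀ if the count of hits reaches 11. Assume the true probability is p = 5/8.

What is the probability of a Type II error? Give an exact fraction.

66717523611/68719476736

A Type II error is failing to reject when Ha holds: with p = 5/8, β = P(S ≤ 10).
Summing C(12,j)·(5/8)^j·(3/8)^{12-j} for j = 0..10 gives 66717523611/68719476736.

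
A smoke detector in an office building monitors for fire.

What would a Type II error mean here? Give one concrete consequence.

With the conventional null hypothesis that there is no fire:
A Type II error is failing to reject H₀ when H₀ is false.
Here that means remaining silent when actually there is a fire.

A Type II error would mean concluding that there is no fire (or at least failing to establish that there is a fire) when in fact there is a fire. Consequence: a real fire goes undetected.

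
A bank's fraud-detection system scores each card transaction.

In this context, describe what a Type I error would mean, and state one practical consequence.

A Type I error would mean concluding that the transaction is fraudulent when in fact the transaction is legitimate. Consequence: a legitimate purchase is declined and the customer's card is frozen.

With the conventional null hypothesis that the transaction is legitimate:
A Type I error is rejecting H₀ when H₀ is true.
Here that means blocking the transaction and freezing the card when actually the transaction is legitimate.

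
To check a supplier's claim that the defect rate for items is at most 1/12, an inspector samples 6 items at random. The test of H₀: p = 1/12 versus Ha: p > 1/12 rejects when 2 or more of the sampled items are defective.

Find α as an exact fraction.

The significance level is the probability, assuming p = 1/12, of seeing 2 or more defectives in 6 draws.
Via the complement, α = 1 − Σ_{j=0}^{1} C(6,j)(1/12)^j(11/12)^{6-j} = 248117/2985984.

248117/2985984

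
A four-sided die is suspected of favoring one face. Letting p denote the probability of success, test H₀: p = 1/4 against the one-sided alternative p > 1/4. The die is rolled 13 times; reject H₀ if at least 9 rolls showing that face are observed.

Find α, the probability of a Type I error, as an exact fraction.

66379/67108864

Under H₀, X ~ Binomial(13, 1/4), and α = P(X ≥ 9).
Summing C(13,j)(1/4)^j(3/4)^{13−j} for j = 9,…,13 gives 66379/67108864.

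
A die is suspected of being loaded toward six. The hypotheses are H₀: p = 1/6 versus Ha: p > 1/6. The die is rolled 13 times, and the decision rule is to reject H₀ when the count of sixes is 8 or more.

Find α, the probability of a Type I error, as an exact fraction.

13909/40310784

The Type I error probability is α = P(Y ≥ 8) computed under H₀, where Y ~ Binomial(13, 1/6).
P(Y ≥ 8) = Σ_{j=8}^{13} C(13,j)·(1/6)^j·(5/6)^{13-j} = 13909/40310784.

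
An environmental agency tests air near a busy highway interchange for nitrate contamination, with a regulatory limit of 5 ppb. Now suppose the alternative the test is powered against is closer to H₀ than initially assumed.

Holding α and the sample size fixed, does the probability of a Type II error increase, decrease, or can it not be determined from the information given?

It increases.

When the true parameter is near the null value, the test has a harder time distinguishing Ha from H₀.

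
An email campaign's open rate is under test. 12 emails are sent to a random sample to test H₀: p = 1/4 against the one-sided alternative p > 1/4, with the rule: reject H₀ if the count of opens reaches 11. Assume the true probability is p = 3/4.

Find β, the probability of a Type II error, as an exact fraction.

Under the alternative p = 3/4, Y ~ Binomial(12, 3/4); β is the probability the test does not reject, P(Y < 11).
Summing C(12,j)·(3/4)^j·(1/4)^{12-j} for j = 0..10 gives 14120011/16777216.

14120011/16777216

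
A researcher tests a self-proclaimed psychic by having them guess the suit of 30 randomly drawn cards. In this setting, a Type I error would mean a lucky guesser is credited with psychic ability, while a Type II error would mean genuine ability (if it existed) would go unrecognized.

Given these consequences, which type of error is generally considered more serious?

The Type I consequence (a lucky guesser is credited with psychic ability) is more severe than the Type II consequence (genuine ability (if it existed) would go unrecognized).

Type I error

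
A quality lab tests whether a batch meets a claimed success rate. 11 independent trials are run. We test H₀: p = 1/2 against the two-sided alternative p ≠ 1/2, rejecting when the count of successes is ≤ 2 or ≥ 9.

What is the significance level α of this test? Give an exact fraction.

Under H₀, K ~ Binomial(11, 1/2); α is the probability of landing in either tail, P(K ≤ 2) + P(K ≥ 9).
The two tails are symmetric, so α = 2·(1 + 11 + 55)/2^11 = 134/2048 = 67/1024.

67/1024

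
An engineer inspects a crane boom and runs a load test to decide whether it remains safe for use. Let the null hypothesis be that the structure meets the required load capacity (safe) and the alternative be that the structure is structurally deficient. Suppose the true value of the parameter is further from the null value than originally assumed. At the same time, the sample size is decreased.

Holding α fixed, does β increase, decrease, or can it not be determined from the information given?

The first change alone would make β decrease; the second alone would make β increase. Which effect dominates depends on the magnitudes, which are not given.

Cannot be determined from the information given.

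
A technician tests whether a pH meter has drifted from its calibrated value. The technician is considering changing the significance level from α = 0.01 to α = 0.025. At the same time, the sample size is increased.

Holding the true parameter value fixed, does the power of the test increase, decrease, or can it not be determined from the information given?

It increases.

A larger α widens the rejection region, so when the alternative is true more outcomes lead to rejection — failing to reject becomes less likely. A larger sample reduces the standard error, pulling the sampling distribution under Ha further from the non-rejection region. Both changes push β in the same direction.
Since power = 1 − β and β decreases, power increases.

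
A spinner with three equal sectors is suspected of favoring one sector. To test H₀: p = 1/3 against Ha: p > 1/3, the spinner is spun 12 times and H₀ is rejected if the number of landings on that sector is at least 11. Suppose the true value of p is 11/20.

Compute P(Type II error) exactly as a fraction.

4062047911197291/4096000000000000

β = P(fail to reject H₀ | Ha true) = P(S ≤ 10 | p = 11/20), S ~ Binomial(12, 11/20).
Summing C(12,j)·(11/20)^j·(9/20)^{12-j} for j = 0..10 gives 4062047911197291/4096000000000000.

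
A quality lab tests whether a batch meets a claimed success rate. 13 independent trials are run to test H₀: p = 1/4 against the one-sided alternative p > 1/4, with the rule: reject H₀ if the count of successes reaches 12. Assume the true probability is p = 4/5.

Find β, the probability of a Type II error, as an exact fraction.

935490453/1220703125

β = P(fail to reject H₀ | Ha true) = P(S ≤ 11 | p = 4/5), S ~ Binomial(13, 4/5).
Summing C(13,j)·(4/5)^j·(1/5)^{13-j} for j = 0..11 gives 935490453/1220703125.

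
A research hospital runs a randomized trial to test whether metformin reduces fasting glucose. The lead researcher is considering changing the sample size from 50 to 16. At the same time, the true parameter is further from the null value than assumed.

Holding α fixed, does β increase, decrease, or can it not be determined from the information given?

The first change alone would make β increase; the second alone would make β decrease. Which effect dominates depends on the magnitudes, which are not given.

Cannot be determined from the information given.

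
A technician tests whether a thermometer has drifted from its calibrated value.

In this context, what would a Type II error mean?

A Type II error would mean concluding that the instrument is correctly calibrated (or at least failing to establish that the instrument has drifted out of calibration) when in fact the instrument has drifted out of calibration.

With the conventional null hypothesis that the instrument is correctly calibrated:
A Type II error is failing to reject H₀ when H₀ is false.
Here that means leaving the instrument in service when actually the instrument has drifted out of calibration.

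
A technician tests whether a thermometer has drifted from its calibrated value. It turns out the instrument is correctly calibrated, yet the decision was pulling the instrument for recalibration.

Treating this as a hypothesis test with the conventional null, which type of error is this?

Type I error

The null hypothesis here is that the instrument is correctly calibrated.
'Pulling the instrument for recalibration' corresponds to rejecting H₀.
H₀ was rejected but H₀ is true — a Type I error (false positive).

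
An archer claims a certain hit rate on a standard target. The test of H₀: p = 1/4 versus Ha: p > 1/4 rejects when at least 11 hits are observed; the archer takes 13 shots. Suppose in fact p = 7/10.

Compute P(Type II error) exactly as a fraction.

7788298257/9765625000

Under the alternative p = 7/10, Y ~ Binomial(13, 7/10); β is the probability the test does not reject, P(Y < 11).
Summing C(13,j)·(7/10)^j·(3/10)^{13-j} for j = 0..10 gives 7788298257/9765625000.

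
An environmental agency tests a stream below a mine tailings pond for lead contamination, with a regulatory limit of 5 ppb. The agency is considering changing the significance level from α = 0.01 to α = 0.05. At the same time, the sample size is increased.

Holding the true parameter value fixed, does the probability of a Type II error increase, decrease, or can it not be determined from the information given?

Relaxing α lowers the evidence threshold; under Ha, outcomes that previously fell short now trigger rejection. Increasing n separates the H₀ and Ha sampling distributions, so under Ha fewer outcomes land in the acceptance region. Both changes push β in the same direction.

It decreases.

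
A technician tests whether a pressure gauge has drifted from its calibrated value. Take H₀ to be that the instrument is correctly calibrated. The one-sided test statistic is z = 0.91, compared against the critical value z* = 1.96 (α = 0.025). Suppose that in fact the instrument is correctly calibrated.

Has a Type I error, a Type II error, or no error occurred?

No error (correct decision).

Since z = 0.91 ≤ z* = 1.96, H₀ is not rejected.
H₀ is true (actually the instrument is correctly calibrated).
The decision matches the true state — no error.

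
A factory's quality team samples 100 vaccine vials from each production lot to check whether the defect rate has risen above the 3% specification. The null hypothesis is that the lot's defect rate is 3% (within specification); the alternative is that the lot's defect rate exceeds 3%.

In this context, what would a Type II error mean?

A Type II error would mean concluding that the lot's defect rate is 3% (within specification) (or at least failing to establish that the lot's defect rate exceeds 3%) when in fact the lot's defect rate exceeds 3%.

A Type II error is failing to reject H₀ when H₀ is false.
Here that means accepting the lot and shipping it when actually the lot's defect rate exceeds 3%.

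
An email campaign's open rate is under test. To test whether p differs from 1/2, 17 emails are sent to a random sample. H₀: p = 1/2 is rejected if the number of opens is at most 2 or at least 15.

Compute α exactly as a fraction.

The significance level is the null-hypothesis probability of the rejection region {≤2} ∪ {≥15}.
By symmetry, α = 2·P(X ≤ 2) = 2·(1 + 17 + 136)/131072 = 308/131072 = 77/32768.

77/32768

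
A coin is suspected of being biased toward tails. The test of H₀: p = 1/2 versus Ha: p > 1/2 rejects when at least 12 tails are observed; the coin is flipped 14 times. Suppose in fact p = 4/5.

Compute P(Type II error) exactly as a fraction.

Under the alternative p = 4/5, K ~ Binomial(14, 4/5); β is the probability the test does not reject, P(K < 12).
Adding the binomial probabilities P(K=0)+…+P(K=11) at p = 4/5 gives 3368829417/6103515625.

3368829417/6103515625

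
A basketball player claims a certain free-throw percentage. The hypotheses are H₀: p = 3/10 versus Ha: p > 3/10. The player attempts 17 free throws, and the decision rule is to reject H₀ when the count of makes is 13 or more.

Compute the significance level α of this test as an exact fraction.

1032701997051/10000000000000000

The Type I error probability is α = P(X ≥ 13) computed under H₀, where X ~ Binomial(17, 3/10).
P(X ≥ 13) = Σ_{j=13}^{17} C(17,j)·(3/10)^j·(7/10)^{17-j} = 1032701997051/10000000000000000.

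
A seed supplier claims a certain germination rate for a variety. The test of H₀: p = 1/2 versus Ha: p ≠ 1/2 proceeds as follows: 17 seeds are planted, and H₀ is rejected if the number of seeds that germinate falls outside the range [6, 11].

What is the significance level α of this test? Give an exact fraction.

Under H₀, Y ~ Binomial(17, 1/2); α is the probability of landing in either tail, P(Y ≤ 5) + P(Y ≥ 12).
Each tail has probability (1 + 17 + 136 + 680 + 2380 + 6188)/131072; doubling gives α = 18804/131072 = 4701/32768.

4701/32768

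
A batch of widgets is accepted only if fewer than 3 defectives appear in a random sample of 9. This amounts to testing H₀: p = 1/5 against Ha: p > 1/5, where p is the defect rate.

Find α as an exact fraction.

511333/1953125

The significance level is the probability, assuming p = 1/5, of seeing 3 or more defectives in 9 draws.
α = 1 − P(X ≤ 2) = 1 − 1441792/1953125 = 511333/1953125.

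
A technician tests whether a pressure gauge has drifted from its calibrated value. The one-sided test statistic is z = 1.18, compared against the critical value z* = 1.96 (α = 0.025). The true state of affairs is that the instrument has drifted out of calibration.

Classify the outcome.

Type II error

The conventional null hypothesis is that the instrument is correctly calibrated.
Since z = 1.18 ≤ z* = 1.96, H₀ is not rejected.
H₀ is false (actually the instrument has drifted out of calibration).
Failing to reject a false H₀ is a Type II error.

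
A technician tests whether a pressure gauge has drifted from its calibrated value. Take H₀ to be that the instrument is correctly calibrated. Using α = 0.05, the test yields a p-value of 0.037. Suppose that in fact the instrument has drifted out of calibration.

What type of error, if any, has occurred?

Since p = 0.037 < α = 0.05, H₀ is rejected.
H₀ is false (actually the instrument has drifted out of calibration).
The decision matches the true state — no error.

Neither — the decision is correct.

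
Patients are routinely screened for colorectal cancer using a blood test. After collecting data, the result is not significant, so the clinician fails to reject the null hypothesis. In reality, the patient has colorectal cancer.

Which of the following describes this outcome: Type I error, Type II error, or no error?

The conventional null hypothesis here is that the patient does not have colorectal cancer.
H₀ was not rejected, but H₀ is actually false.
Failing to reject a false null hypothesis is a Type II error (false negative).

Type II error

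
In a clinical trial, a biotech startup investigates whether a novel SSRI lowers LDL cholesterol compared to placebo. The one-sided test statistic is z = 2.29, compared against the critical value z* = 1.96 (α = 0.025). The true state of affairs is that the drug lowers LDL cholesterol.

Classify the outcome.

No error — this is a correct decision.

The conventional null hypothesis is that the drug has no effect on LDL cholesterol.
Since z = 2.29 > z* = 1.96, H₀ is rejected.
H₀ is false (actually the drug lowers LDL cholesterol).
The decision matches the true state — no error.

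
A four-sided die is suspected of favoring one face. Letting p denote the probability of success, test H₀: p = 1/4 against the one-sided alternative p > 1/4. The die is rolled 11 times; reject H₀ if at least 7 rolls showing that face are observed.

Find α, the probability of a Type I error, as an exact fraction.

The Type I error probability is α = P(X ≥ 7) computed under H₀, where X ~ Binomial(11, 1/4).
P(X ≥ 7) = Σ_{j=7}^{11} C(11,j)·(1/4)^j·(3/4)^{11-j} = 15857/2097152.

15857/2097152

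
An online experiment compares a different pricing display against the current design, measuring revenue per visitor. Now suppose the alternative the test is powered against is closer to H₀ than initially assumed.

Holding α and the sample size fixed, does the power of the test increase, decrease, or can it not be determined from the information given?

It decreases.

A smaller true effect puts the Ha sampling distribution closer to H₀, so more of it falls in the non-rejection region.
Since power = 1 − β and β increases, power decreases.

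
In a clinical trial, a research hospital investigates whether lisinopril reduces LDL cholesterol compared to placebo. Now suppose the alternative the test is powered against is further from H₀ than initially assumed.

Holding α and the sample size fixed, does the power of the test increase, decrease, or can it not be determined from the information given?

It increases.

A larger true effect moves the Ha sampling distribution further from the H₀ critical value, making rejection more likely when Ha is true.
Since power = 1 − β and β decreases, power increases.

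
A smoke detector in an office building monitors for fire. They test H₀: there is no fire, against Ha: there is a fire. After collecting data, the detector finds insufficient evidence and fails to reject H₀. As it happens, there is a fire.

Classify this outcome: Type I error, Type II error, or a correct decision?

Type II error

H₀ was not rejected, but H₀ is actually false.
Failing to reject a false null hypothesis is a Type II error (false negative).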